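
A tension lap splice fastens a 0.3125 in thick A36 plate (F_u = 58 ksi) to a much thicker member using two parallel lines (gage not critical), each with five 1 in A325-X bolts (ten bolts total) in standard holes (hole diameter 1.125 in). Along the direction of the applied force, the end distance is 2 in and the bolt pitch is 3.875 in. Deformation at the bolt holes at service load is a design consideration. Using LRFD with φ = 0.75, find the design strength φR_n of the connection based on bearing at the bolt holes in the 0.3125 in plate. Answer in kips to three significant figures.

308 kips

Per bolt r_n = 1.2 l_c t F_u ≤ 2.4 d t F_u; upper limit = 2.4 × 1 × 0.3125 × 58 = 43.5 kips.
Edge bolt: l_c = 2 − 1.125/2 = 1.438 in → 1.2 × 1.438 × 0.3125 × 58 = 31.27 → r_n = 31.27 kips.
Interior bolts: l_c = 3.875 − 1.125 = 2.75 in → 1.2 × 2.75 × 0.3125 × 58 = 59.81 → r_n = 43.5 kips.
R_n = 2 × 31.27 + 8 × 43.5 = 410.5 kips.
Design strength φR_n = 0.75 × 410.5 = 308 kips.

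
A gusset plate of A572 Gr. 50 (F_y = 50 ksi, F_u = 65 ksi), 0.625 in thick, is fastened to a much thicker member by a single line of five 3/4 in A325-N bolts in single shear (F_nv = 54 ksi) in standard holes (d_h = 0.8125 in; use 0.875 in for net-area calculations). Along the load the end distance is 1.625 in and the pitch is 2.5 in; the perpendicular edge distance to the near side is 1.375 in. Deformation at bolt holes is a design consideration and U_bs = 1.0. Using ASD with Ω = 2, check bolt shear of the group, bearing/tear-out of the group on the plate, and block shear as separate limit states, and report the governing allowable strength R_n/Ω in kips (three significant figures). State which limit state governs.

Bolt shear: A_b = π·0.75²/4 = 0.4418 in²; R_n = 54 × 0.4418 × 5 × 1 = 119.3 kips → 119.3 / 2 = 59.6 kips.
Bearing: edge l_c = 1.219, r_n = 59.41 kips; interior l_c = 1.688, r_n = 73.12 kips; R_n = 59.41 + 4·73.12 = 351.9 kips → 176 kips.
Block shear: A_gv = 7.266, A_nv = 4.805, A_nt = 0.5859 in²; R_n = min(0.6F_uA_nv, 0.6F_yA_gv) + U_bs·F_u·A_nt = 225.5 kips → 113 kips.
Bolt shear governs: 59.6 kips.

59.6 kips (bolt shear governs)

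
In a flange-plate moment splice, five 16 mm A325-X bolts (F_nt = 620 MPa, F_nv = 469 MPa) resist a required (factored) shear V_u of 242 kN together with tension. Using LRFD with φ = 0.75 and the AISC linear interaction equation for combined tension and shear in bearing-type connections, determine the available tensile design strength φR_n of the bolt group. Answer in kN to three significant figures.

288 kN

A_b = π·16²/4 = 201.1 mm²; f_rv = 242 × 1000 / (5 × 201.1) = 240.7 MPa.
F'_nt = 1.3 F_nt − (F_nt / φF_nv) f_rv = 1.3·620 − (620/(0.75·469))·240.7 = 381.7 MPa, capped at F_nt → F'_nt = 381.7 MPa.
R_n = F'_nt · A_b · n = 381.7 × 201.1 × 5 / 1000 = 383.7 kN.
Design strength φR_n = 0.75 × 383.7 = 288 kN.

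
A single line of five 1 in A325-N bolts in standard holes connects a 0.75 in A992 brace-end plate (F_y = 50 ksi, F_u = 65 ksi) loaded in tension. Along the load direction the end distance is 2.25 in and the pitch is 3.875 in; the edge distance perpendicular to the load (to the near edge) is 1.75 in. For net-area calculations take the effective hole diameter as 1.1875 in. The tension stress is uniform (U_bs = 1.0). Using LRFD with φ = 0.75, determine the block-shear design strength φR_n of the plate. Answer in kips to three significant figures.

Shear plane L_v = 2.25 + 4·3.875 = 17.75 in; A_gv = 17.75 × 0.75 = 13.31 in².
A_nv = (17.75 − 4.5·1.1875) × 0.75 = 9.305 in².
A_nt = (1.75 − 0.5·1.1875) × 0.75 = 0.8672 in².
0.6 F_u A_nv = 362.9 kips; 0.6 F_y A_gv = 399.4 kips → shear rupture governs the shear term.
R_n = 362.9 + 1.0 × 65 × 0.8672 = 419.2 kips.
Design strength φR_n = 0.75 × 419.2 = 314 kips.

314 kips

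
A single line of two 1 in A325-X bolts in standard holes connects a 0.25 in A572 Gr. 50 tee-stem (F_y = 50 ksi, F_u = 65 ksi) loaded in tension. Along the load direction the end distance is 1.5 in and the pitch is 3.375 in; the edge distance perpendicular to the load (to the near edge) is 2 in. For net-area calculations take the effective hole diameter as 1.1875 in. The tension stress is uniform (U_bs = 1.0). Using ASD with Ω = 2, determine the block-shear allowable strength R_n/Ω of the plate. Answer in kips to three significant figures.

26.5 kips

Shear plane L_v = 1.5 + 1·3.375 = 4.875 in; A_gv = 4.875 × 0.25 = 1.219 in².
A_nv = (4.875 − 1.5·1.1875) × 0.25 = 0.7734 in².
A_nt = (2 − 0.5·1.1875) × 0.25 = 0.3516 in².
0.6 F_u A_nv = 30.16 kips; 0.6 F_y A_gv = 36.56 kips → shear rupture governs the shear term.
R_n = 30.16 + 1.0 × 65 × 0.3516 = 53.02 kips.
Allowable strength R_n/Ω = 53.02 / 2 = 26.5 kips.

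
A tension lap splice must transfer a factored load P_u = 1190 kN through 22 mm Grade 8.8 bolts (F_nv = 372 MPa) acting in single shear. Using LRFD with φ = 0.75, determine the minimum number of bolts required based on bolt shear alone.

12 bolts

A_b = π·22²/4 = 380.1 mm².
Per-bolt design strength φR_n = 0.75 × 372 × 380.1 × 1 / 1000 = 106.1 kN.
n ≥ 1190 / 106.1 = 11.22 → use 12 bolts.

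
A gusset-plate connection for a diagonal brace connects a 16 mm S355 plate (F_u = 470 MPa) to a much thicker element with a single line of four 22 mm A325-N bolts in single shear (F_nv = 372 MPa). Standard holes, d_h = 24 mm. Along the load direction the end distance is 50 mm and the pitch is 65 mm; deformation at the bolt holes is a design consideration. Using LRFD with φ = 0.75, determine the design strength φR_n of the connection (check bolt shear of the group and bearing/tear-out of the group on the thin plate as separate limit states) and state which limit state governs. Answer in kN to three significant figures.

424 kN (bolt shear governs)

Bolt shear: A_b = π·22²/4 = 380.1 mm²; R_n = 372 × 380.1 × 4 × 1 / 1000 = 565.6 kN → 0.75 × 565.6 = 424 kN.
Bearing (1.2 l_c t F_u ≤ 2.4 d t F_u): upper limit = 2.4·22·16·470 / 1000 = 397.1 kN.
  Edge l_c = 50 − 24/2 = 38 → r_n = 342.9 kN; interior l_c = 65 − 24 = 41 → r_n = 370 kN.
  R_n,bearing = 1·342.9 + 3·370 = 1453 kN → 0.75 × 1453 = 1090 kN.
Bolt shear governs: 424 kN.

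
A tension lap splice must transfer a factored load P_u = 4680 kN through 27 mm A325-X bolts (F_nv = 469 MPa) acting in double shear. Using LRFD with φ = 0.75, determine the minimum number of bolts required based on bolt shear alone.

A_b = π·27²/4 = 572.6 mm².
Per-bolt design strength φR_n = 0.75 × 469 × 572.6 × 2 / 1000 = 402.8 kN.
n ≥ 4680 / 402.8 = 11.62 → use 12 bolts.

12 bolts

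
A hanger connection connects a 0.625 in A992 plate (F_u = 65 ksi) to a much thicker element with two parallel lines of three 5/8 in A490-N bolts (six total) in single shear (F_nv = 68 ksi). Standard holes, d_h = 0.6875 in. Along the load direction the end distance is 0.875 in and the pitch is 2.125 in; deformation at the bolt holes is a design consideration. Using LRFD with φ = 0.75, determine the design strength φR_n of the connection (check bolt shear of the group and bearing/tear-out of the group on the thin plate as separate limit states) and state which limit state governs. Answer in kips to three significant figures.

93.9 kips (bolt shear governs)

Bolt shear: A_b = π·0.625²/4 = 0.3068 in²; R_n = 68 × 0.3068 × 6 × 1 = 125.2 kips → 0.75 × 125.2 = 93.9 kips.
Bearing (1.2 l_c t F_u ≤ 2.4 d t F_u): upper limit = 2.4·0.625·0.625·65 = 60.94 kips.
  Edge l_c = 0.875 − 0.6875/2 = 0.5312 → r_n = 25.9 kips; interior l_c = 2.125 − 0.6875 = 1.438 → r_n = 60.94 kips.
  R_n,bearing = 2·25.9 + 4·60.94 = 295.5 kips → 0.75 × 295.5 = 222 kips.
Bolt shear governs: 93.9 kips.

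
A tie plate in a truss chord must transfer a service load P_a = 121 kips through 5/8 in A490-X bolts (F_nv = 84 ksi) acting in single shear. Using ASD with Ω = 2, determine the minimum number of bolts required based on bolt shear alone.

10 bolts

A_b = π·0.625²/4 = 0.3068 in².
Per-bolt allowable strength R_n/Ω = 84 × 0.3068 × 1 / 2 = 12.89 kips.
n ≥ 121 / 12.89 = 9.39 → use 10 bolts.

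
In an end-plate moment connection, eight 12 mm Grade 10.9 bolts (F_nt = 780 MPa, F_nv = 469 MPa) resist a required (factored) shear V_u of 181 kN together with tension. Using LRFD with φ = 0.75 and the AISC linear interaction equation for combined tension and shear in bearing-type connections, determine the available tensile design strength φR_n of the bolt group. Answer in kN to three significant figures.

A_b = π·12²/4 = 113.1 mm²; f_rv = 181 × 1000 / (8 × 113.1) = 200 MPa.
F'_nt = 1.3 F_nt − (F_nt / φF_nv) f_rv = 1.3·780 − (780/(0.75·469))·200 = 570.4 MPa, capped at F_nt → F'_nt = 570.4 MPa.
R_n = F'_nt · A_b · n = 570.4 × 113.1 × 8 / 1000 = 516.1 kN.
Design strength φR_n = 0.75 × 516.1 = 387 kN.

387 kN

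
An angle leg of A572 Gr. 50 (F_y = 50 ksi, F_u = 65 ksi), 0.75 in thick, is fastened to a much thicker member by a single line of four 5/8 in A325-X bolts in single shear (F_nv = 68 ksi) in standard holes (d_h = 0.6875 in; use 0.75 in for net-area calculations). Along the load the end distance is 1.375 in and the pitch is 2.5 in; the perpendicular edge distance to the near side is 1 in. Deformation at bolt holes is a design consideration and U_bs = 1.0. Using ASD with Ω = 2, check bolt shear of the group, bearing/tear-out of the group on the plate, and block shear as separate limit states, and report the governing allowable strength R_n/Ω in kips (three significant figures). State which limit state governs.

Bolt shear: A_b = π·0.625²/4 = 0.3068 in²; R_n = 68 × 0.3068 × 4 × 1 = 83.45 kips → 83.45 / 2 = 41.7 kips.
Bearing: edge l_c = 1.031, r_n = 60.33 kips; interior l_c = 1.812, r_n = 73.12 kips; R_n = 60.33 + 3·73.12 = 279.7 kips → 140 kips.
Block shear: A_gv = 6.656, A_nv = 4.688, A_nt = 0.4688 in²; R_n = min(0.6F_uA_nv, 0.6F_yA_gv) + U_bs·F_u·A_nt = 213.3 kips → 107 kips.
Bolt shear governs: 41.7 kips.

41.7 kips (bolt shear governs)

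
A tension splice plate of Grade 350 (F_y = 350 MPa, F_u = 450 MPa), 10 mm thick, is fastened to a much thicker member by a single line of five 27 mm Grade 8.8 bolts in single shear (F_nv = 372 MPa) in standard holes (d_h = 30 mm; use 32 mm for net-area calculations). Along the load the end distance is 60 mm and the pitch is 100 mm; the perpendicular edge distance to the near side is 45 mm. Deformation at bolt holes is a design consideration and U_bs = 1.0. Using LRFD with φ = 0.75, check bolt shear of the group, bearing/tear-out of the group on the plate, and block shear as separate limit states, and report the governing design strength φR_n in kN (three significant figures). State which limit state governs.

Bolt shear: A_b = π·27²/4 = 572.6 mm²; R_n = 372 × 572.6 × 5 × 1 / 1000 = 1065 kN → 0.75 × 1065 = 799 kN.
Bearing: edge l_c = 45, r_n = 243 kN; interior l_c = 70, r_n = 291.6 kN; R_n = 243 + 4·291.6 = 1409 kN → 1060 kN.
Block shear: A_gv = 4600, A_nv = 3160, A_nt = 290 mm²; R_n = min(0.6F_uA_nv, 0.6F_yA_gv) + U_bs·F_u·A_nt = 983.7 kN → 738 kN.
Block shear governs: 738 kN.

738 kN (block shear governs)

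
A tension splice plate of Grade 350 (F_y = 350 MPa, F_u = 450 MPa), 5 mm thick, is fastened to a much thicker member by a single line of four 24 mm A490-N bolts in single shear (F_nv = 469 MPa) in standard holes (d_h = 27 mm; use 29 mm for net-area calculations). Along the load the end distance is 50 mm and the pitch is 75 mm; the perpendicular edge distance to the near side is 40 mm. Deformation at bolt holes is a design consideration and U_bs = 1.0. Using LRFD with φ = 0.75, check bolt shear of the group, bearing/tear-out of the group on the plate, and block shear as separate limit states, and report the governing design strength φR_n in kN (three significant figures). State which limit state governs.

219 kN (block shear governs)

Bolt shear: A_b = π·24²/4 = 452.4 mm²; R_n = 469 × 452.4 × 4 × 1 / 1000 = 848.7 kN → 0.75 × 848.7 = 637 kN.
Bearing: edge l_c = 36.5, r_n = 98.55 kN; interior l_c = 48, r_n = 129.6 kN; R_n = 98.55 + 3·129.6 = 487.3 kN → 366 kN.
Block shear: A_gv = 1375, A_nv = 867.5, A_nt = 127.5 mm²; R_n = min(0.6F_uA_nv, 0.6F_yA_gv) + U_bs·F_u·A_nt = 291.6 kN → 219 kN.
Block shear governs: 219 kN.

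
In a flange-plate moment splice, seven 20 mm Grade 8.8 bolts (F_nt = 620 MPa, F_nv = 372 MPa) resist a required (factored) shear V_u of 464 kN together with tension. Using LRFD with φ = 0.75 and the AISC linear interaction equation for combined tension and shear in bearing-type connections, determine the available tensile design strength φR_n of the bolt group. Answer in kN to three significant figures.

556 kN

A_b = π·20²/4 = 314.2 mm²; f_rv = 464 × 1000 / (7 × 314.2) = 211 MPa.
F'_nt = 1.3 F_nt − (F_nt / φF_nv) f_rv = 1.3·620 − (620/(0.75·372))·211 = 337.1 MPa, capped at F_nt → F'_nt = 337.1 MPa.
R_n = F'_nt · A_b · n = 337.1 × 314.2 × 7 / 1000 = 741.4 kN.
Design strength φR_n = 0.75 × 741.4 = 556 kN.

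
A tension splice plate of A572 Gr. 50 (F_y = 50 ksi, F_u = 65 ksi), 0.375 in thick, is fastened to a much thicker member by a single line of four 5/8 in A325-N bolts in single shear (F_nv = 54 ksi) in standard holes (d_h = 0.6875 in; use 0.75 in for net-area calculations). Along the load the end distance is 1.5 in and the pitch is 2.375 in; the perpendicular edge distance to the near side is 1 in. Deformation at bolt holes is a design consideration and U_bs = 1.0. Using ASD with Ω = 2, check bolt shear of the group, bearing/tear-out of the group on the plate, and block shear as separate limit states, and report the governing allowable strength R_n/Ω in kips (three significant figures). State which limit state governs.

Bolt shear: A_b = π·0.625²/4 = 0.3068 in²; R_n = 54 × 0.3068 × 4 × 1 = 66.27 kips → 66.27 / 2 = 33.1 kips.
Bearing: edge l_c = 1.156, r_n = 33.82 kips; interior l_c = 1.688, r_n = 36.56 kips; R_n = 33.82 + 3·36.56 = 143.5 kips → 71.8 kips.
Block shear: A_gv = 3.234, A_nv = 2.25, A_nt = 0.2344 in²; R_n = min(0.6F_uA_nv, 0.6F_yA_gv) + U_bs·F_u·A_nt = 103 kips → 51.5 kips.
Bolt shear governs: 33.1 kips.

33.1 kips (bolt shear governs)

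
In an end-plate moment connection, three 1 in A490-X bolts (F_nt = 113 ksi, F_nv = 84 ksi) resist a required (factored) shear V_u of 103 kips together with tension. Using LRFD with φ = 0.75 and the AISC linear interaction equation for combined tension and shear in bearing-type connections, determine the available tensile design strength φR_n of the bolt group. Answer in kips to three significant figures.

A_b = π·1²/4 = 0.7854 in²; f_rv = 103 / (3 × 0.7854) = 43.71 ksi.
F'_nt = 1.3 F_nt − (F_nt / φF_nv) f_rv = 1.3·113 − (113/(0.75·84))·43.71 = 68.49 ksi, capped at F_nt → F'_nt = 68.49 ksi.
R_n = F'_nt · A_b · n = 68.49 × 0.7854 × 3 = 161.4 kips.
Design strength φR_n = 0.75 × 161.4 = 121 kips.

121 kips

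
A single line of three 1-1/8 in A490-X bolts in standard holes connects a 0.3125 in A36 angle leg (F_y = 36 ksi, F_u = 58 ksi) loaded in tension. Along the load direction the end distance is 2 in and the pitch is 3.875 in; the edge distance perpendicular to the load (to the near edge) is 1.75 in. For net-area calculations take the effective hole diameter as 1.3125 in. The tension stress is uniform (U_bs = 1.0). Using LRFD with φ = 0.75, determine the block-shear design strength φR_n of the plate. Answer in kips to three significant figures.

Shear plane L_v = 2 + 2·3.875 = 9.75 in; A_gv = 9.75 × 0.3125 = 3.047 in².
A_nv = (9.75 − 2.5·1.3125) × 0.3125 = 2.021 in².
A_nt = (1.75 − 0.5·1.3125) × 0.3125 = 0.3418 in².
0.6 F_u A_nv = 70.35 kips; 0.6 F_y A_gv = 65.81 kips → shear yielding governs the shear term.
R_n = 65.81 + 1.0 × 58 × 0.3418 = 85.64 kips.
Design strength φR_n = 0.75 × 85.64 = 64.2 kips.

64.2 kips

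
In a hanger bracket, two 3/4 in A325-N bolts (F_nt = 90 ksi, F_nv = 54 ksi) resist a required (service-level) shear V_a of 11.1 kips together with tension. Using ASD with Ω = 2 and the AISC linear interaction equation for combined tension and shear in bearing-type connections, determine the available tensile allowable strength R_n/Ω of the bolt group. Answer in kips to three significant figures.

33.2 kips

A_b = π·0.75²/4 = 0.4418 in²; f_rv = 11.1 / (2 × 0.4418) = 12.56 ksi.
F'_nt = 1.3 F_nt − (Ω F_nt / F_nv) f_rv = 1.3·90 − (2·90/54)·12.56 = 75.12 ksi, capped at F_nt → F'_nt = 75.12 ksi.
R_n = F'_nt · A_b · n = 75.12 × 0.4418 × 2 = 66.38 kips.
Allowable strength R_n/Ω = 66.38 / 2 = 33.2 kips.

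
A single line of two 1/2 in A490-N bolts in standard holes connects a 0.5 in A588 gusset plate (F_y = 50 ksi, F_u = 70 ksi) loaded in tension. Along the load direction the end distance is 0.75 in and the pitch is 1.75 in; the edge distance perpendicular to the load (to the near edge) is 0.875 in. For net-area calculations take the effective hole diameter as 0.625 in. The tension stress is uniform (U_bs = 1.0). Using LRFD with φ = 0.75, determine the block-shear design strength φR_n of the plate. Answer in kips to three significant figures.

39.4 kips

Shear plane L_v = 0.75 + 1·1.75 = 2.5 in; A_gv = 2.5 × 0.5 = 1.25 in².
A_nv = (2.5 − 1.5·0.625) × 0.5 = 0.7812 in².
A_nt = (0.875 − 0.5·0.625) × 0.5 = 0.2812 in².
0.6 F_u A_nv = 32.81 kips; 0.6 F_y A_gv = 37.5 kips → shear rupture governs the shear term.
R_n = 32.81 + 1.0 × 70 × 0.2812 = 52.5 kips.
Design strength φR_n = 0.75 × 52.5 = 39.4 kips.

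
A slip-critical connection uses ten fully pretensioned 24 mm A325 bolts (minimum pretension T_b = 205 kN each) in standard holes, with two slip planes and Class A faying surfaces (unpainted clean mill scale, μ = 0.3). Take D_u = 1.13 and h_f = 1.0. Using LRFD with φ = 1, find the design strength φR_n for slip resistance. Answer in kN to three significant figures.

1390 kN

R_n = μ · D_u · h_f · T_b · n_s · n_b = 0.3 × 1.13 × 1.0 × 205 × 2 × 10 = 1390 kN.
Design strength φR_n = 1 × 1390 = 1390 kN.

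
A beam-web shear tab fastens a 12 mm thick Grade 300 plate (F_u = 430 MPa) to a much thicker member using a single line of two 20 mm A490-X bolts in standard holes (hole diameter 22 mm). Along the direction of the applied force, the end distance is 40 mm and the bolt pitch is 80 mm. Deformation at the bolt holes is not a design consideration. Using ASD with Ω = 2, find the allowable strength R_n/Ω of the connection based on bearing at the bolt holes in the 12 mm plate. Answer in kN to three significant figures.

Per bolt r_n = 1.5 l_c t F_u ≤ 3.0 d t F_u; upper limit = 3.0 × 20 × 12 × 430 / 1000 = 309.6 kN.
Edge bolt: l_c = 40 − 22/2 = 29 mm → 1.5 × 29 × 12 × 430 / 1000 = 224.5 → r_n = 224.5 kN.
Interior bolts: l_c = 80 − 22 = 58 mm → 1.5 × 58 × 12 × 430 / 1000 = 448.9 → r_n = 309.6 kN.
R_n = 1 × 224.5 + 1 × 309.6 = 534.1 kN.
Allowable strength R_n/Ω = 534.1 / 2 = 267 kN.

267 kN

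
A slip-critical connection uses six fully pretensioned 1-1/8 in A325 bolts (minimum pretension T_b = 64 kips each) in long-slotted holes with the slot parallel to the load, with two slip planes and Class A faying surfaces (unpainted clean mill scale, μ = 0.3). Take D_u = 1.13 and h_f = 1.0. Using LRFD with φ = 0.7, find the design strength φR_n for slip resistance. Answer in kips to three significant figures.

R_n = μ · D_u · h_f · T_b · n_s · n_b = 0.3 × 1.13 × 1.0 × 64 × 2 × 6 = 260.4 kips.
Design strength φR_n = 0.7 × 260.4 = 182 kips.

182 kips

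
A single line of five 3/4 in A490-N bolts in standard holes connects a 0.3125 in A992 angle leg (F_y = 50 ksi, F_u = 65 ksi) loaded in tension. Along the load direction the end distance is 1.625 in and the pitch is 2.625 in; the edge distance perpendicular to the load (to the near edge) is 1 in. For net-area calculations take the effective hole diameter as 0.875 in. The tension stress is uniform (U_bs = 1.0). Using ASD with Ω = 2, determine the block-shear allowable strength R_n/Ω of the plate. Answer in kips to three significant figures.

Shear plane L_v = 1.625 + 4·2.625 = 12.12 in; A_gv = 12.12 × 0.3125 = 3.789 in².
A_nv = (12.12 − 4.5·0.875) × 0.3125 = 2.559 in².
A_nt = (1 − 0.5·0.875) × 0.3125 = 0.1758 in².
0.6 F_u A_nv = 99.79 kips; 0.6 F_y A_gv = 113.7 kips → shear rupture governs the shear term.
R_n = 99.79 + 1.0 × 65 × 0.1758 = 111.2 kips.
Allowable strength R_n/Ω = 111.2 / 2 = 55.6 kips.

55.6 kips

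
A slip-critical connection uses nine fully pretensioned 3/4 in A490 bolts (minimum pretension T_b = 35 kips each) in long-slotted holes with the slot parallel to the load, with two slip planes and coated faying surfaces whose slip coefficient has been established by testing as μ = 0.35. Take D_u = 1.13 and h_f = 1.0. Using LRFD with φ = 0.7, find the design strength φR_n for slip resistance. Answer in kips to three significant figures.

R_n = μ · D_u · h_f · T_b · n_s · n_b = 0.35 × 1.13 × 1.0 × 35 × 2 × 9 = 249.2 kips.
Design strength φR_n = 0.7 × 249.2 = 174 kips.

174 kips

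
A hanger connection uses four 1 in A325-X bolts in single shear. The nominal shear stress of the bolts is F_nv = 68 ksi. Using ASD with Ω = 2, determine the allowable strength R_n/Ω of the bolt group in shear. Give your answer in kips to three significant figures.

107 kips

A_b = π × 1² / 4 = 0.7854 in².
R_n = F_nv · A_b · n · n_s = 68 × 0.7854 × 4 × 1 = 213.6 kips.
Allowable strength R_n/Ω = 213.6 / 2 = 107 kips.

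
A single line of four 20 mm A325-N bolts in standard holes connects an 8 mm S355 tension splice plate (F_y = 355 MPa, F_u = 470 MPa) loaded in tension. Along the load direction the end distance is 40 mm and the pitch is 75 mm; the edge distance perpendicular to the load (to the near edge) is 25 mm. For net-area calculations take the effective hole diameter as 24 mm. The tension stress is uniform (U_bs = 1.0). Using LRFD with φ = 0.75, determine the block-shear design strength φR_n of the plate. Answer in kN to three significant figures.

Shear plane L_v = 40 + 3·75 = 265 mm; A_gv = 265 × 8 = 2120 mm².
A_nv = (265 − 3.5·24) × 8 = 1448 mm².
A_nt = (25 − 0.5·24) × 8 = 104 mm².
0.6 F_u A_nv = 408.3 kN; 0.6 F_y A_gv = 451.6 kN → shear rupture governs the shear term.
R_n = 408.3 + 1.0 × 470 × 104 / 1000 = 457.2 kN.
Design strength φR_n = 0.75 × 457.2 = 343 kN.

343 kN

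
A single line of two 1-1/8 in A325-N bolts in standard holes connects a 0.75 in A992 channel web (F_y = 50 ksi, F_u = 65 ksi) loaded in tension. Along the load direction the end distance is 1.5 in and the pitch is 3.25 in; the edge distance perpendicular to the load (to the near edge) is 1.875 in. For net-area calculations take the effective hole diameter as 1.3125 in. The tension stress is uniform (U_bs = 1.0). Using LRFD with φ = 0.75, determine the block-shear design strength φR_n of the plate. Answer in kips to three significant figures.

106 kips

Shear plane L_v = 1.5 + 1·3.25 = 4.75 in; A_gv = 4.75 × 0.75 = 3.562 in².
A_nv = (4.75 − 1.5·1.3125) × 0.75 = 2.086 in².
A_nt = (1.875 − 0.5·1.3125) × 0.75 = 0.9141 in².
0.6 F_u A_nv = 81.35 kips; 0.6 F_y A_gv = 106.9 kips → shear rupture governs the shear term.
R_n = 81.35 + 1.0 × 65 × 0.9141 = 140.8 kips.
Design strength φR_n = 0.75 × 140.8 = 106 kips.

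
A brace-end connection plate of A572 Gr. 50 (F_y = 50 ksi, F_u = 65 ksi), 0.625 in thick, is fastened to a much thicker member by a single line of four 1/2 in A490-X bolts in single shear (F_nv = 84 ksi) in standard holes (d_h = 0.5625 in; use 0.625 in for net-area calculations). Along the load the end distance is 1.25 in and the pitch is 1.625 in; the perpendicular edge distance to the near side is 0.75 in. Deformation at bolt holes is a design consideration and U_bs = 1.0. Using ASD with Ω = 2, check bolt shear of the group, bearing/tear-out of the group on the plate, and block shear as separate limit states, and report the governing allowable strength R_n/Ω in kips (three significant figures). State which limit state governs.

Bolt shear: A_b = π·0.5²/4 = 0.1963 in²; R_n = 84 × 0.1963 × 4 × 1 = 65.97 kips → 65.97 / 2 = 33 kips.
Bearing: edge l_c = 0.9688, r_n = 47.23 kips; interior l_c = 1.062, r_n = 48.75 kips; R_n = 47.23 + 3·48.75 = 193.5 kips → 96.7 kips.
Block shear: A_gv = 3.828, A_nv = 2.461, A_nt = 0.2734 in²; R_n = min(0.6F_uA_nv, 0.6F_yA_gv) + U_bs·F_u·A_nt = 113.8 kips → 56.9 kips.
Bolt shear governs: 33 kips.

33 kips (bolt shear governs)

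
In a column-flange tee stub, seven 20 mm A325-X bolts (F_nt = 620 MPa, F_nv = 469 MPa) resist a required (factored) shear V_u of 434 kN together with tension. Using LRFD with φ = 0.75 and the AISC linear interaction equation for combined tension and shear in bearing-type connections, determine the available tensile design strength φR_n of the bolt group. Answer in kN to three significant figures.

756 kN

A_b = π·20²/4 = 314.2 mm²; f_rv = 434 × 1000 / (7 × 314.2) = 197.4 MPa.
F'_nt = 1.3 F_nt − (F_nt / φF_nv) f_rv = 1.3·620 − (620/(0.75·469))·197.4 = 458.1 MPa, capped at F_nt → F'_nt = 458.1 MPa.
R_n = F'_nt · A_b · n = 458.1 × 314.2 × 7 / 1000 = 1008 kN.
Design strength φR_n = 0.75 × 1008 = 756 kN.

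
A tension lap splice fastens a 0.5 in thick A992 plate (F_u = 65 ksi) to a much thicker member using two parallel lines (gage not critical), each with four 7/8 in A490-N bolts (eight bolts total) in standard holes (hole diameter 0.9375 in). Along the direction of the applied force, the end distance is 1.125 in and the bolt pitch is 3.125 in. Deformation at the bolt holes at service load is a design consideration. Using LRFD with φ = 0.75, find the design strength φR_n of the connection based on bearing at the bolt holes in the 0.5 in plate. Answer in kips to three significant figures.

346 kips

Per bolt r_n = 1.2 l_c t F_u ≤ 2.4 d t F_u; upper limit = 2.4 × 0.875 × 0.5 × 65 = 68.25 kips.
Edge bolt: l_c = 1.125 − 0.9375/2 = 0.6562 in → 1.2 × 0.6562 × 0.5 × 65 = 25.59 → r_n = 25.59 kips.
Interior bolts: l_c = 3.125 − 0.9375 = 2.188 in → 1.2 × 2.188 × 0.5 × 65 = 85.31 → r_n = 68.25 kips.
R_n = 2 × 25.59 + 6 × 68.25 = 460.7 kips.
Design strength φR_n = 0.75 × 460.7 = 346 kips.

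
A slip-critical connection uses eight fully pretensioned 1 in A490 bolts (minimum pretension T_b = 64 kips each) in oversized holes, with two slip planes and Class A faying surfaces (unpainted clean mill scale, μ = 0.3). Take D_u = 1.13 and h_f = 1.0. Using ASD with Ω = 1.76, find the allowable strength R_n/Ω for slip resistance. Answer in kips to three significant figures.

197 kips

R_n = μ · D_u · h_f · T_b · n_s · n_b = 0.3 × 1.13 × 1.0 × 64 × 2 × 8 = 347.1 kips.
Allowable strength R_n/Ω = 347.1 / 1.76 = 197 kips.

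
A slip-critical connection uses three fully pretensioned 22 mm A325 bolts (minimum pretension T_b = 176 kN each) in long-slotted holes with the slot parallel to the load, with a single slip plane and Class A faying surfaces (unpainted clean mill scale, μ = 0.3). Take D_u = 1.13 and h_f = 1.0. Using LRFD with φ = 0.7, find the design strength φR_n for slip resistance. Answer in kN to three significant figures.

125 kN

R_n = μ · D_u · h_f · T_b · n_s · n_b = 0.3 × 1.13 × 1.0 × 176 × 1 × 3 = 179 kN.
Design strength φR_n = 0.7 × 179 = 125 kN.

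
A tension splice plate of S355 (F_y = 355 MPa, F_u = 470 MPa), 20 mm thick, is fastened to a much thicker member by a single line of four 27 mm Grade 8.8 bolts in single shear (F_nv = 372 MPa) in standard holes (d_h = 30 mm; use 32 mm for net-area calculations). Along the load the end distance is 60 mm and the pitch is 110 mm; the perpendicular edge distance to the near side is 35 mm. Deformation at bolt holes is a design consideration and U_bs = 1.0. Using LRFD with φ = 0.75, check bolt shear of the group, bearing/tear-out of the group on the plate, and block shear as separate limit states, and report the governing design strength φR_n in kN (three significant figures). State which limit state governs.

639 kN (bolt shear governs)

Bolt shear: A_b = π·27²/4 = 572.6 mm²; R_n = 372 × 572.6 × 4 × 1 / 1000 = 852 kN → 0.75 × 852 = 639 kN.
Bearing: edge l_c = 45, r_n = 507.6 kN; interior l_c = 80, r_n = 609.1 kN; R_n = 507.6 + 3·609.1 = 2335 kN → 1750 kN.
Block shear: A_gv = 7800, A_nv = 5560, A_nt = 380 mm²; R_n = min(0.6F_uA_nv, 0.6F_yA_gv) + U_bs·F_u·A_nt = 1747 kN → 1310 kN.
Bolt shear governs: 639 kN.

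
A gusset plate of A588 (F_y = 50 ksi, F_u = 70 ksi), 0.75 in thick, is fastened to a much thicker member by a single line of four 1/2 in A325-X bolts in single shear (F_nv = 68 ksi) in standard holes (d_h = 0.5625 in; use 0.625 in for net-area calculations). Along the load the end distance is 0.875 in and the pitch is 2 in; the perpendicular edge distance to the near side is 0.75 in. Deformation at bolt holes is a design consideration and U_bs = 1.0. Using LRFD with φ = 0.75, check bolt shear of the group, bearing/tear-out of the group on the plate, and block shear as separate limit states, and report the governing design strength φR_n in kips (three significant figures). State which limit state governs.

Bolt shear: A_b = π·0.5²/4 = 0.1963 in²; R_n = 68 × 0.1963 × 4 × 1 = 53.41 kips → 0.75 × 53.41 = 40.1 kips.
Bearing: edge l_c = 0.5938, r_n = 37.41 kips; interior l_c = 1.438, r_n = 63 kips; R_n = 37.41 + 3·63 = 226.4 kips → 170 kips.
Block shear: A_gv = 5.156, A_nv = 3.516, A_nt = 0.3281 in²; R_n = min(0.6F_uA_nv, 0.6F_yA_gv) + U_bs·F_u·A_nt = 170.6 kips → 128 kips.
Bolt shear governs: 40.1 kips.

40.1 kips (bolt shear governs)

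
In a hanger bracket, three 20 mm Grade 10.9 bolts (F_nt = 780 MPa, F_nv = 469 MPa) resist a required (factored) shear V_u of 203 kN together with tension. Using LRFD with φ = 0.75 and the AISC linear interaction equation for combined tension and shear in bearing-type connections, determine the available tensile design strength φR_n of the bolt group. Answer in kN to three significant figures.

A_b = π·20²/4 = 314.2 mm²; f_rv = 203 × 1000 / (3 × 314.2) = 215.4 MPa.
F'_nt = 1.3 F_nt − (F_nt / φF_nv) f_rv = 1.3·780 − (780/(0.75·469))·215.4 = 536.4 MPa, capped at F_nt → F'_nt = 536.4 MPa.
R_n = F'_nt · A_b · n = 536.4 × 314.2 × 3 / 1000 = 505.5 kN.
Design strength φR_n = 0.75 × 505.5 = 379 kN.

379 kN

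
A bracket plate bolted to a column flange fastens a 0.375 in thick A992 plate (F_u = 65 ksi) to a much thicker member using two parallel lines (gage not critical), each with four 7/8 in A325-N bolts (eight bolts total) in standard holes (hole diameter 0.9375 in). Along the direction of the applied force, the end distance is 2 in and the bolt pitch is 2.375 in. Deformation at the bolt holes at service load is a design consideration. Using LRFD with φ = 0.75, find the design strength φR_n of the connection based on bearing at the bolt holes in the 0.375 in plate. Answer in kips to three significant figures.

256 kips

Per bolt r_n = 1.2 l_c t F_u ≤ 2.4 d t F_u; upper limit = 2.4 × 0.875 × 0.375 × 65 = 51.19 kips.
Edge bolt: l_c = 2 − 0.9375/2 = 1.531 in → 1.2 × 1.531 × 0.375 × 65 = 44.79 → r_n = 44.79 kips.
Interior bolts: l_c = 2.375 − 0.9375 = 1.438 in → 1.2 × 1.438 × 0.375 × 65 = 42.05 → r_n = 42.05 kips.
R_n = 2 × 44.79 + 6 × 42.05 = 341.9 kips.
Design strength φR_n = 0.75 × 341.9 = 256 kips.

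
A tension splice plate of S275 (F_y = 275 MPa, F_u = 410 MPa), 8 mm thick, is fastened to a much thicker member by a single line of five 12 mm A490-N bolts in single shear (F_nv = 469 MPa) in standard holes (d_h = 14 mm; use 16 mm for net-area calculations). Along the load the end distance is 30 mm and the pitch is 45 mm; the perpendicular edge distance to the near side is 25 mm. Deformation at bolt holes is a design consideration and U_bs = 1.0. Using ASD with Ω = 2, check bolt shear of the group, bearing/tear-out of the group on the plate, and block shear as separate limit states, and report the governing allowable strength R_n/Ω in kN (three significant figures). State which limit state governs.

133 kN (bolt shear governs)

Bolt shear: A_b = π·12²/4 = 113.1 mm²; R_n = 469 × 113.1 × 5 × 1 / 1000 = 265.2 kN → 265.2 / 2 = 133 kN.
Bearing: edge l_c = 23, r_n = 90.53 kN; interior l_c = 31, r_n = 94.46 kN; R_n = 90.53 + 4·94.46 = 468.4 kN → 234 kN.
Block shear: A_gv = 1680, A_nv = 1104, A_nt = 136 mm²; R_n = min(0.6F_uA_nv, 0.6F_yA_gv) + U_bs·F_u·A_nt = 327.3 kN → 164 kN.
Bolt shear governs: 133 kN.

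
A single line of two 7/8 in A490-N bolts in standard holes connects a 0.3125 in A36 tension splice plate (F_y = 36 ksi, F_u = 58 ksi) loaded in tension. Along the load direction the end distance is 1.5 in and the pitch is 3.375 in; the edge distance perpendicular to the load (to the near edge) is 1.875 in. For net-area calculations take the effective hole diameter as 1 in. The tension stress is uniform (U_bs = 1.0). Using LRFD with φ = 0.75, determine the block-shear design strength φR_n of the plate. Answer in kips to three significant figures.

Shear plane L_v = 1.5 + 1·3.375 = 4.875 in; A_gv = 4.875 × 0.3125 = 1.523 in².
A_nv = (4.875 − 1.5·1) × 0.3125 = 1.055 in².
A_nt = (1.875 − 0.5·1) × 0.3125 = 0.4297 in².
0.6 F_u A_nv = 36.7 kips; 0.6 F_y A_gv = 32.91 kips → shear yielding governs the shear term.
R_n = 32.91 + 1.0 × 58 × 0.4297 = 57.83 kips.
Design strength φR_n = 0.75 × 57.83 = 43.4 kips.

43.4 kips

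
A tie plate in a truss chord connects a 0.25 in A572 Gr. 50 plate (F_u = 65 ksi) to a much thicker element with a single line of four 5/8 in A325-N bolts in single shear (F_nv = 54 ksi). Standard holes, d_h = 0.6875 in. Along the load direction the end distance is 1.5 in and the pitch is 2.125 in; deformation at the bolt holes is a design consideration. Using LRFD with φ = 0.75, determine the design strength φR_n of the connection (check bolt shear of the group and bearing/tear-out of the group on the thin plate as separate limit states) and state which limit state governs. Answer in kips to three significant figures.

Bolt shear: A_b = π·0.625²/4 = 0.3068 in²; R_n = 54 × 0.3068 × 4 × 1 = 66.27 kips → 0.75 × 66.27 = 49.7 kips.
Bearing (1.2 l_c t F_u ≤ 2.4 d t F_u): upper limit = 2.4·0.625·0.25·65 = 24.38 kips.
  Edge l_c = 1.5 − 0.6875/2 = 1.156 → r_n = 22.55 kips; interior l_c = 2.125 − 0.6875 = 1.438 → r_n = 24.38 kips.
  R_n,bearing = 1·22.55 + 3·24.38 = 95.67 kips → 0.75 × 95.67 = 71.8 kips.
Bolt shear governs: 49.7 kips.

49.7 kips (bolt shear governs)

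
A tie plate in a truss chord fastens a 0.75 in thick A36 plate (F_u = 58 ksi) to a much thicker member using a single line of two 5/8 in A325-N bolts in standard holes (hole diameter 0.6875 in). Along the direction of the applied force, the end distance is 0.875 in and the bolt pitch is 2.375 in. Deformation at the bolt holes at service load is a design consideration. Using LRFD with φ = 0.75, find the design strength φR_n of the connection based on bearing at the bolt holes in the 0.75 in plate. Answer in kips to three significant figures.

69.7 kips

Per bolt r_n = 1.2 l_c t F_u ≤ 2.4 d t F_u; upper limit = 2.4 × 0.625 × 0.75 × 58 = 65.25 kips.
Edge bolt: l_c = 0.875 − 0.6875/2 = 0.5312 in → 1.2 × 0.5312 × 0.75 × 58 = 27.73 → r_n = 27.73 kips.
Interior bolts: l_c = 2.375 − 0.6875 = 1.688 in → 1.2 × 1.688 × 0.75 × 58 = 88.09 → r_n = 65.25 kips.
R_n = 1 × 27.73 + 1 × 65.25 = 92.98 kips.
Design strength φR_n = 0.75 × 92.98 = 69.7 kips.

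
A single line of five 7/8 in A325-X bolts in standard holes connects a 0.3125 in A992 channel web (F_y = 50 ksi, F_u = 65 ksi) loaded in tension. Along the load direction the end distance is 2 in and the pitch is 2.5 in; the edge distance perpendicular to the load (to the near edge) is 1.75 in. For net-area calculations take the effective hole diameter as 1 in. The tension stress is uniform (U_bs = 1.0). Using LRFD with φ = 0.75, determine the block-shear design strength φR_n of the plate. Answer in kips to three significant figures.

87.6 kips

Shear plane L_v = 2 + 4·2.5 = 12 in; A_gv = 12 × 0.3125 = 3.75 in².
A_nv = (12 − 4.5·1) × 0.3125 = 2.344 in².
A_nt = (1.75 − 0.5·1) × 0.3125 = 0.3906 in².
0.6 F_u A_nv = 91.41 kips; 0.6 F_y A_gv = 112.5 kips → shear rupture governs the shear term.
R_n = 91.41 + 1.0 × 65 × 0.3906 = 116.8 kips.
Design strength φR_n = 0.75 × 116.8 = 87.6 kips.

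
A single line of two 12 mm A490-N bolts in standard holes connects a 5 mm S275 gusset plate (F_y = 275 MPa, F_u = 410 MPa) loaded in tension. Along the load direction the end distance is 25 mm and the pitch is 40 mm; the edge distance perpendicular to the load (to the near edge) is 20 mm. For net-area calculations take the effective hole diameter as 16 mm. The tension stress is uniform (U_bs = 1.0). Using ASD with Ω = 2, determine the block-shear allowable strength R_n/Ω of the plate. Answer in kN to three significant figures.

Shear plane L_v = 25 + 1·40 = 65 mm; A_gv = 65 × 5 = 325 mm².
A_nv = (65 − 1.5·16) × 5 = 205 mm².
A_nt = (20 − 0.5·16) × 5 = 60 mm².
0.6 F_u A_nv = 50.43 kN; 0.6 F_y A_gv = 53.62 kN → shear rupture governs the shear term.
R_n = 50.43 + 1.0 × 410 × 60 / 1000 = 75.03 kN.
Allowable strength R_n/Ω = 75.03 / 2 = 37.5 kN.

37.5 kN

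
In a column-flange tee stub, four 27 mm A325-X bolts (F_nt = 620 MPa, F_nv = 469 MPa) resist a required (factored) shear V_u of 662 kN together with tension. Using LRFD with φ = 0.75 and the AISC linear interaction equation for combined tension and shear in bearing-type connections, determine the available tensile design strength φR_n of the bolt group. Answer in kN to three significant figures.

A_b = π·27²/4 = 572.6 mm²; f_rv = 662 × 1000 / (4 × 572.6) = 289.1 MPa.
F'_nt = 1.3 F_nt − (F_nt / φF_nv) f_rv = 1.3·620 − (620/(0.75·469))·289.1 = 296.5 MPa, capped at F_nt → F'_nt = 296.5 MPa.
R_n = F'_nt · A_b · n = 296.5 × 572.6 × 4 / 1000 = 679.1 kN.
Design strength φR_n = 0.75 × 679.1 = 509 kN.

509 kN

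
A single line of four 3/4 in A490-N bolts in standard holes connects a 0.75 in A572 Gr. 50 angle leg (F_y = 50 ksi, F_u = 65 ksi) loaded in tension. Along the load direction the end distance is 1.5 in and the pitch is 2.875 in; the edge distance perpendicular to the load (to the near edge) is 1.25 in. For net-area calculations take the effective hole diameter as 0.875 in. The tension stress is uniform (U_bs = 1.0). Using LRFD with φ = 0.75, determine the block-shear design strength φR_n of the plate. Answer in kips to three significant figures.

185 kips

Shear plane L_v = 1.5 + 3·2.875 = 10.12 in; A_gv = 10.12 × 0.75 = 7.594 in².
A_nv = (10.12 − 3.5·0.875) × 0.75 = 5.297 in².
A_nt = (1.25 − 0.5·0.875) × 0.75 = 0.6094 in².
0.6 F_u A_nv = 206.6 kips; 0.6 F_y A_gv = 227.8 kips → shear rupture governs the shear term.
R_n = 206.6 + 1.0 × 65 × 0.6094 = 246.2 kips.
Design strength φR_n = 0.75 × 246.2 = 185 kips.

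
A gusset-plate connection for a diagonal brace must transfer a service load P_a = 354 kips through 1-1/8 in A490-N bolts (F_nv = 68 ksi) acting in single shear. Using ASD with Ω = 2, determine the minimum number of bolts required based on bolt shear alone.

11 bolts

A_b = π·1.125²/4 = 0.994 in².
Per-bolt allowable strength R_n/Ω = 68 × 0.994 × 1 / 2 = 33.8 kips.
n ≥ 354 / 33.8 = 10.47 → use 11 bolts.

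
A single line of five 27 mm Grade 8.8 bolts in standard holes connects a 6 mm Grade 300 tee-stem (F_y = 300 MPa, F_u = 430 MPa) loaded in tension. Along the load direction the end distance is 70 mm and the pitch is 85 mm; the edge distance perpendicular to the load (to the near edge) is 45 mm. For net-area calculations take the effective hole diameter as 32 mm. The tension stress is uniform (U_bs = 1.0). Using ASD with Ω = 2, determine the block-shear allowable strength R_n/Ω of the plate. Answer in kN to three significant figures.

243 kN

Shear plane L_v = 70 + 4·85 = 410 mm; A_gv = 410 × 6 = 2460 mm².
A_nv = (410 − 4.5·32) × 6 = 1596 mm².
A_nt = (45 − 0.5·32) × 6 = 174 mm².
0.6 F_u A_nv = 411.8 kN; 0.6 F_y A_gv = 442.8 kN → shear rupture governs the shear term.
R_n = 411.8 + 1.0 × 430 × 174 / 1000 = 486.6 kN.
Allowable strength R_n/Ω = 486.6 / 2 = 243 kN.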